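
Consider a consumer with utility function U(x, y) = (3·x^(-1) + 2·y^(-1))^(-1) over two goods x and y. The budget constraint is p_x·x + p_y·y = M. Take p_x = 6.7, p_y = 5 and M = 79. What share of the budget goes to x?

From the CES first-order condition, (3/2)·(y/x)^(2) = p_x/p_y.
Solve for the ratio: y/x = [(2/3)·p_x/p_y]^(0.5).
With the ratio pinned down, the budget gives x* = M/(p_x + p_y·(y/x)) and y* = (y/x)·x*.
Numerically y/x = 0.945163, so x* = 79/(6.7 + 5·0.945163) = 6.9142 and y* = 0.945163·6.9142 = 6.535.
Expenditure on x: 6.7·6.9142 = 46.3249; share = 0.5864.

share on x = 0.5864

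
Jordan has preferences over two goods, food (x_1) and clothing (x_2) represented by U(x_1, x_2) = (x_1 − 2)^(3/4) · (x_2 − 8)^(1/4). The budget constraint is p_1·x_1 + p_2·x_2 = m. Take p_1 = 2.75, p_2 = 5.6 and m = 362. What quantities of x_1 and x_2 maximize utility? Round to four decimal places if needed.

MRS = 3·(x_2−8)/(x_1−2). Tangency with p_1/p_2 gives x_2−8 = (1/3)·(p_1/p_2)·(x_1−2).
After buying the subsistence bundle (2, 8), a share 0.75 of the remaining income goes to x_1: x_1* = 2 + 0.75·(m − 2p_1 − 8p_2)/p_1.
Discretionary income = 362 − 2·2.75 − 8·5.6 = 311.7; x_1* = 2 + 0.75·311.7/2.75 = 87.0091; x_2* = 8 + 0.25·311.7/5.6 = 21.9152.

x_1* = 87.0091, x_2* = 21.9152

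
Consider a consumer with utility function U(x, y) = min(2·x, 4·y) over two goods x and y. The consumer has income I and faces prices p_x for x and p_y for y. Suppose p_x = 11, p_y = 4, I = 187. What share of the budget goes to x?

share on x = 0.8462

Leontief preferences: the optimum is at the kink where x/4 = y/2, i.e. y = (1/2)·x.
Budget: p_x·x + p_y·(1/2)·x = I, so (4·p_x + 2·p_y)·x = 4·I.
Demand: x*(p_x,p_y,I) = 4·I/(4·p_x + 2·p_y), y* = 2·I/(4·p_x + 2·p_y).
Here 4·11 + 2·4 = 52, giving x* = 14.3846 and y* = 7.1923.
Expenditure on x: 11·14.3846 = 158.2308; share = 0.8462.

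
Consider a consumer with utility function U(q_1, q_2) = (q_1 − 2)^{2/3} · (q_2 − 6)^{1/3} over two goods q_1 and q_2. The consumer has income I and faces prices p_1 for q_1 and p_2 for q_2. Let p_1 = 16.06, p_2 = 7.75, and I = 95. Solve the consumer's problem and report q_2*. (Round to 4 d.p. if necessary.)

q_2* = 6.7045

Let q_1' = q_1−2, q_2' = q_2−6. MRS = 2·q_2'/q_1' = p_1/p_2.
After buying the subsistence bundle (2, 6), a share 2/3 of the remaining income goes to q_1: q_1* = 2 + 2/3·(I − 2p_1 − 6p_2)/p_1.
Discretionary income = 95 − 2·16.06 − 6·7.75 = 16.38; q_2* = 6 + 1/3·16.38/7.75 = 6.7045.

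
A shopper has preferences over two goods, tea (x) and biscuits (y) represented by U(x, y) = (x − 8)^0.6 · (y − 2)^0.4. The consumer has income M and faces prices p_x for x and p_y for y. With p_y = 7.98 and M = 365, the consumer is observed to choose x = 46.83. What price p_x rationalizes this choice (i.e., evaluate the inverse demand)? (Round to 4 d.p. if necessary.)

MRS = (3/2)·(y−2)/(x−8). Tangency with p_x/p_y gives y−2 = (2/3)·(p_x/p_y)·(x−8).
Substituting into the budget: x* = 8 + 0.6·(M − 8·p_x − 2·p_y)/p_x, and y* = 2 + 0.4·(…)/p_y.
Set x* = 46.83 in the demand function and solve for p_x: p_x = 4.8.

p_x = 4.8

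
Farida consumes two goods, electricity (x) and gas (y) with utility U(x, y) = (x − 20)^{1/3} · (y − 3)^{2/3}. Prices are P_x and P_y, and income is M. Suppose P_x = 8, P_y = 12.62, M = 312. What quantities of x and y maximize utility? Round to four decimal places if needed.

This is Cobb-Douglas in (x−20, y−3): tangency gives 1/3·P_y·(y−3) = 2/3·P_x·(x−20).
Substituting into the budget: x* = 20 + 1/3·(M − 20·P_x − 3·P_y)/P_x, and y* = 3 + 2/3·(…)/P_y.
Discretionary income = 312 − 20·8 − 3·12.62 = 114.14; x* = 20 + 1/3·114.14/8 = 24.7558; y* = 3 + 2/3·114.14/12.62 = 9.0296.

x* = 24.7558, y* = 9.0296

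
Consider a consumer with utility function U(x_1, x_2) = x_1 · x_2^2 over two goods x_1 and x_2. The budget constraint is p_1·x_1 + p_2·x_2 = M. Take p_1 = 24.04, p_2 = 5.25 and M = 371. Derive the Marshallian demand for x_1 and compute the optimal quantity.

x_1* = 5.1442

The MRS is (1/2)·x_2/x_1. Set MRS = p_1/p_2.
So p_2·x_2 = 2·p_1·x_1; combined with the budget, a share 1/3 of income goes to x_1.
Demand: x_1*(p_1,p_2,M) = 1/3·M/p_1 and x_2* = 2/3·M/p_2.
At p_1=24.04, p_2=5.25, M=371: x_1* = 1/3·371/24.04 = 5.1442.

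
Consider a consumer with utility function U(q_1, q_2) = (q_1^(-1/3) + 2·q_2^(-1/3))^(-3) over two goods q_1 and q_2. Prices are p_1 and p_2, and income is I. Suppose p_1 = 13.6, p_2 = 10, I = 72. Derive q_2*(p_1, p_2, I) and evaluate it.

MRS = MU_q_1/MU_q_2 = (1/2)·(q_2/q_1)^(4/3). Set equal to p_1/p_2.
Hence q_2/q_1 = (2·p_1/p_2)^(1/(4/3)), i.e. raised to the 0.75 power.
Substitute q_2 = (q_2/q_1)·q_1 into the budget: q_1* = I/(p_1 + p_2·(q_2/q_1)).
Numerically q_2/q_1 = 2.118004, so q_1* = 72/(13.6 + 10·2.118004) = 2.0702 and q_2* = 2.118004·2.0702 = 4.3846.

q_2* = 4.3846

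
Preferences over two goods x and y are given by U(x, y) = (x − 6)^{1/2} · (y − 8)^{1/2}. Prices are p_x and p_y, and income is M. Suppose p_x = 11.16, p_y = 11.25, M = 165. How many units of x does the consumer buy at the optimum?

Let x' = x−6, y' = y−8. MRS = y'/x' = p_x/p_y.
After buying the subsistence bundle (6, 8), a share 0.5 of the remaining income goes to x: x* = 6 + 0.5·(M − 6p_x − 8p_y)/p_x.
Discretionary income = 165 − 6·11.16 − 8·11.25 = 8.04; x* = 6 + 0.5·8.04/11.16 = 6.3602.

x* = 6.3602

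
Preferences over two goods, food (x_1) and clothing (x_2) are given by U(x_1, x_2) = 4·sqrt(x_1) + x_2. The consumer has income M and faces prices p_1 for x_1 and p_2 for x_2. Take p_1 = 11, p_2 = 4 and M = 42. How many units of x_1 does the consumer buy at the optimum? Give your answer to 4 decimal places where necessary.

Set MRS = p_1/p_2: 2·x_1^(−1/2) = p_1/p_2.
Thus x_1* = (2·p_2/p_1)² — independent of M — with the rest of income spent on x_2.
Plugging in: x_1* = (2·4/11)² = 0.5289.

x_1* = 0.5289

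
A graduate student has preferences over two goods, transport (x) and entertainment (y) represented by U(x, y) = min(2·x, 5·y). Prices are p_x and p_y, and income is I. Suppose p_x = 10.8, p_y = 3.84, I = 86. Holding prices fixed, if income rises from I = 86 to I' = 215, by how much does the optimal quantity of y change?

Leontief preferences: the optimum is at the kink where x/5 = y/2, i.e. y = (2/5)·x.
Budget: p_x·x + p_y·(2/5)·x = I, so (5·p_x + 2·p_y)·x = 5·I.
Demand: x*(p_x,p_y,I) = 5·I/(5·p_x + 2·p_y), y* = 2·I/(5·p_x + 2·p_y).
Here 5·10.8 + 2·3.84 = 61.68, giving y* = 2.7886.
At I' = 215: y* = 6.9715. Change: 6.9715 − 2.7886 = 4.1829.

Δy* = 4.1829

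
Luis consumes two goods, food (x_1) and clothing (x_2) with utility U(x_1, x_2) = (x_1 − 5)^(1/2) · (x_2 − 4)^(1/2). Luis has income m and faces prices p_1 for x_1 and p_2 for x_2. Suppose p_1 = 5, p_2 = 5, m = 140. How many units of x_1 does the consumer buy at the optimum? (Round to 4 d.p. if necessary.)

MRS = (x_2−4)/(x_1−5). Tangency with p_1/p_2 gives x_2−4 = (p_1/p_2)·(x_1−5).
After buying the subsistence bundle (5, 4), a share 0.5 of the remaining income goes to x_1: x_1* = 5 + 0.5·(m − 5p_1 − 4p_2)/p_1.
Discretionary income = 140 − 5·5 − 4·5 = 95; x_1* = 5 + 0.5·95/5 = 14.5.

x_1* = 14.5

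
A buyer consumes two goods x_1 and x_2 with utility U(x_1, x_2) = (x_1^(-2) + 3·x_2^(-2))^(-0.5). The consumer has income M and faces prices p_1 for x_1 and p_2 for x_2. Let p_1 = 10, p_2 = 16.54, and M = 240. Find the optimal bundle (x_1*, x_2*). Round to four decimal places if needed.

From the CES first-order condition, (1/3)·(x_2/x_1)^(3) = p_1/p_2.
Hence x_2/x_1 = (3·p_1/p_2)^(1/(3)), i.e. raised to the 1/3 power.
With the ratio pinned down, the budget gives x_1* = M/(p_1 + p_2·(x_2/x_1)) and x_2* = (x_2/x_1)·x_1*.
Numerically x_2/x_1 = 1.219538, so x_1* = 240/(10 + 16.54·1.219538) = 7.9546 and x_2* = 1.219538·7.9546 = 9.701.

x_1* = 7.9546, x_2* = 9.701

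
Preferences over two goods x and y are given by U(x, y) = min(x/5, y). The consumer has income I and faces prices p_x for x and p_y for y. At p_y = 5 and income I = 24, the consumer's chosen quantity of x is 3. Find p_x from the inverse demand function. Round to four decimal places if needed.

Leontief preferences: the optimum is at the kink where x/5 = y/1, i.e. y = (1/5)·x.
Budget: p_x·x + p_y·(1/5)·x = I, so (5·p_x + p_y)·x = 5·I.
Demand: x*(p_x,p_y,I) = 5·I/(5·p_x + p_y), y* = I/(5·p_x + p_y).
Set x* = 3 in the demand function and solve for p_x: p_x = 7.

p_x = 7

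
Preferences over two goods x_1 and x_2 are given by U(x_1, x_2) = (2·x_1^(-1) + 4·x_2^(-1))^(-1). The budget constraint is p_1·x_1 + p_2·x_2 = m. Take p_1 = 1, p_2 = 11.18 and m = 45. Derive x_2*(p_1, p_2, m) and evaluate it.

x_2* = 3.3224

MRS = MU_x_1/MU_x_2 = (1/2)·(x_2/x_1)^(2). Set equal to p_1/p_2.
Solve for the ratio: x_2/x_1 = [2·p_1/p_2]^(0.5).
Substitute x_2 = (x_2/x_1)·x_1 into the budget: x_1* = m/(p_1 + p_2·(x_2/x_1)).
Numerically x_2/x_1 = 0.422955, so x_1* = 45/(1 + 11.18·0.422955) = 7.8553 and x_2* = 0.422955·7.8553 = 3.3224.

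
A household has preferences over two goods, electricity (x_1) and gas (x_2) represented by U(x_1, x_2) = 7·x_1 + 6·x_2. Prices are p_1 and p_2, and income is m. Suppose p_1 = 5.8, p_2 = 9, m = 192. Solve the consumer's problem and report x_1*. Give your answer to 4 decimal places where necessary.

x_1* = 33.1034

Perfect substitutes: compare marginal utility per dollar. 7/p_1 vs 6/p_2 → 1.2069 vs 0.6667.
x_1 gives more utility per dollar, so spend all income on x_1: x_1* = m/p_1, x_2* = 0.
Numerically: x_1* = 33.1034, x_2* = 0.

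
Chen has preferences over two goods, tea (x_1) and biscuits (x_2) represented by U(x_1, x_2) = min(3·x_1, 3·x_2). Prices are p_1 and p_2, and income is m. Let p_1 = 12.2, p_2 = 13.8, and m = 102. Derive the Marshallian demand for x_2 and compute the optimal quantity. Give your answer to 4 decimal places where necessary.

x_2* = 3.9231

Demand: x_1*(p_1,p_2,m) = 3·m/(3·p_1 + 3·p_2), x_2* = 3·m/(3·p_1 + 3·p_2).
Here 3·12.2 + 3·13.8 = 78, giving x_2* = 3.9231.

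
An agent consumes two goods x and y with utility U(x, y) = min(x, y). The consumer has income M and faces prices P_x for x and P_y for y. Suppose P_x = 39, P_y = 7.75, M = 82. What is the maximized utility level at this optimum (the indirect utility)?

V = 1.754

Leontief preferences: the optimum is at the kink where x/1 = y/1, i.e. y = x.
Budget: P_x·x + P_y·x = M, so (P_x + P_y)·x = M.
Demand: x*(P_x,P_y,M) = M/(P_x + P_y), y* = M/(P_x + P_y).
Here 39 + 7.75 = 46.75, giving x* = 1.754 and y* = 1.754.
Utility at the optimum: U(1.754, 1.754) = 1.754.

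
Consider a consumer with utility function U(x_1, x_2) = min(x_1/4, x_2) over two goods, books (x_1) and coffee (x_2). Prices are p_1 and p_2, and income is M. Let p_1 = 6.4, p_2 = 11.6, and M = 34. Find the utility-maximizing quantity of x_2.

Leontief preferences: the optimum is at the kink where x_1/4 = x_2/1, i.e. x_2 = (1/4)·x_1.
Budget: p_1·x_1 + p_2·(1/4)·x_1 = M, so (4·p_1 + p_2)·x_1 = 4·M.
Demand: x_1*(p_1,p_2,M) = 4·M/(4·p_1 + p_2), x_2* = M/(4·p_1 + p_2).
Here 4·6.4 + 11.6 = 37.2, giving x_2* = 0.914.

x_2* = 0.914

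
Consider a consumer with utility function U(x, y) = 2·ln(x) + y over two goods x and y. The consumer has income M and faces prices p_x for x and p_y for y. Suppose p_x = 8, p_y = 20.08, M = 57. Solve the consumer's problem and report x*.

x* = 5.02

MU_x = 2/x, MU_y = 1. Tangency: 2/x = p_x/p_y.
So x*(p_x,p_y) = 2·p_y/p_x, independent of income; and y* = (M − 2·p_y)/p_y.
At the given prices: x* = 2·20.08/8 = 5.02.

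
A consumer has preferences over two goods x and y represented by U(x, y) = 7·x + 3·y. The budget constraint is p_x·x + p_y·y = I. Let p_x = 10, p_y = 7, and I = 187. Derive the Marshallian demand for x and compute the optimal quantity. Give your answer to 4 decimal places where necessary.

Linear utility — the consumer picks whichever good has higher MU/price: 7/10 = 0.7 vs 3/7 = 0.4286.
x gives more utility per dollar, so spend all income on x: x* = I/p_x, y* = 0.
Numerically: x* = 18.7, y* = 0.

x* = 18.7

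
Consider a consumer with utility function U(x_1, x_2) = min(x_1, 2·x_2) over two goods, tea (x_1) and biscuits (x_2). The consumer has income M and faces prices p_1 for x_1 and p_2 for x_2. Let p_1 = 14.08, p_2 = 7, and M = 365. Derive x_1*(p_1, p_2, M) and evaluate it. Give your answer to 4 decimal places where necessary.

Demand: x_1*(p_1,p_2,M) = 2·M/(2·p_1 + p_2), x_2* = M/(2·p_1 + p_2).
Here 2·14.08 + 7 = 35.16, giving x_1* = 20.7622.

x_1* = 20.7622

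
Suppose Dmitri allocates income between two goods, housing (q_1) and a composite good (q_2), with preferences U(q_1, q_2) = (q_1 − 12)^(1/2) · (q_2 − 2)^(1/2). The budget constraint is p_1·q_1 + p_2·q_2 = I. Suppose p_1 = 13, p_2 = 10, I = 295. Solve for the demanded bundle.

This is Cobb-Douglas in (q_1−12, q_2−2): tangency gives 0.5·p_2·(q_2−2) = 0.5·p_1·(q_1−12).
After buying the subsistence bundle (12, 2), a share 0.5 of the remaining income goes to q_1: q_1* = 12 + 0.5·(I − 12p_1 − 2p_2)/p_1.
Discretionary income = 295 − 12·13 − 2·10 = 119; q_1* = 12 + 0.5·119/13 = 16.5769; q_2* = 2 + 0.5·119/10 = 7.95.

q_1* = 16.5769, q_2* = 7.95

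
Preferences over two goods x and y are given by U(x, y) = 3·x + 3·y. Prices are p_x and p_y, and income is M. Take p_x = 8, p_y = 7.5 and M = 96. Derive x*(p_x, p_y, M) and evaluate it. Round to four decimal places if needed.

x* = 0

Linear utility — the consumer picks whichever good has higher MU/price: 3/8 = 0.375 vs 3/7.5 = 0.4.
y gives more utility per dollar, so spend all income on y: y* = M/p_y, x* = 0.
Numerically: x* = 0, y* = 12.8.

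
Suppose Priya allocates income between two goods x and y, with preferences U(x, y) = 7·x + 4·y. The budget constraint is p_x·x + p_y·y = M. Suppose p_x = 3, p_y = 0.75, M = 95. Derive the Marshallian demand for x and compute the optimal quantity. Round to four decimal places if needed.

Numerically: x* = 0, y* = 126.6667.

x* = 0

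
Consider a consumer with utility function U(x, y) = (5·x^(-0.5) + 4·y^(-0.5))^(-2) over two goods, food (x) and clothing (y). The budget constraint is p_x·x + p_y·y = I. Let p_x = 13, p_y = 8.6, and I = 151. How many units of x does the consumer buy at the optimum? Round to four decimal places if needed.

MU_x ∝ 5·x^(-1.5), MU_y ∝ 4·y^(-1.5), so MRS = (5/4)·(y/x)^(1.5) = p_x/p_y.
Solve for the ratio: y/x = [(4/5)·p_x/p_y]^(2/3).
Substitute y = (y/x)·x into the budget: x* = I/(p_x + p_y·(y/x)).
Numerically y/x = 1.135072, so x* = 151/(13 + 8.6·1.135072) = 6.634.

x* = 6.634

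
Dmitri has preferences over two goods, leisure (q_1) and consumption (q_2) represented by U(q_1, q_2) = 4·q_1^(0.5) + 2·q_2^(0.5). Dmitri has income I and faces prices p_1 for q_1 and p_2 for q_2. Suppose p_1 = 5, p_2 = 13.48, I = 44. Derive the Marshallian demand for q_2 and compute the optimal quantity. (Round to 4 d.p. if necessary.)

From the CES first-order condition, 2·(q_2/q_1)^(0.5) = p_1/p_2.
Solve for the ratio: q_2/q_1 = [(1/2)·p_1/p_2]^(2).
Substitute q_2 = (q_2/q_1)·q_1 into the budget: q_1* = I/(p_1 + p_2·(q_2/q_1)).
Numerically q_2/q_1 = 0.034395, so q_1* = 44/(5 + 13.48·0.034395) = 8.0532 and q_2* = 0.034395·8.0532 = 0.277.

q_2* = 0.277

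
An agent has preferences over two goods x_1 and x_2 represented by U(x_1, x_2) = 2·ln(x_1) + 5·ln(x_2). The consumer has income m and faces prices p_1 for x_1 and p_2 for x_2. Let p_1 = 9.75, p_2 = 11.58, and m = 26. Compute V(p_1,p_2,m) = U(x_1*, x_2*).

V = 1.8179

MU_x_1/MU_x_2 = (2·x_2)/(5·x_1); tangency sets this equal to p_1/p_2.
So 2·p_2·x_2 = 5·p_1·x_1; combined with the budget, a share 2/7 of income goes to x_1.
Demand: x_1*(p_1,p_2,m) = 2/7·m/p_1 and x_2* = 5/7·m/p_2.
At p_1=9.75, p_2=11.58, m=26: x_1* = 2/7·26/9.75 = 0.7619, x_2* = 1.6038.
Utility at the optimum: U(0.7619, 1.6038) = 1.8179.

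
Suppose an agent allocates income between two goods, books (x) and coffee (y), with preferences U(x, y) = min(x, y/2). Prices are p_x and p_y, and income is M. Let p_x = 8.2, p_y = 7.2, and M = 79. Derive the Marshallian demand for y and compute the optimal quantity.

y* = 6.9912

Here 8.2 + 2·7.2 = 22.6, giving y* = 6.9912.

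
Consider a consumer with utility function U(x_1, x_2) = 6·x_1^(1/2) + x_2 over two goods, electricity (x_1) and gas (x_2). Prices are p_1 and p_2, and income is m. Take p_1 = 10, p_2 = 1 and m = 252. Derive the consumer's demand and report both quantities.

Set MRS = p_1/p_2: 3·x_1^(−1/2) = p_1/p_2.
Thus x_1* = (3·p_2/p_1)² — independent of m — with the rest of income spent on x_2.
Plugging in: x_1* = (3·1/10)² = 0.09, x_2* = 251.1.

x_1* = 0.09, x_2* = 251.1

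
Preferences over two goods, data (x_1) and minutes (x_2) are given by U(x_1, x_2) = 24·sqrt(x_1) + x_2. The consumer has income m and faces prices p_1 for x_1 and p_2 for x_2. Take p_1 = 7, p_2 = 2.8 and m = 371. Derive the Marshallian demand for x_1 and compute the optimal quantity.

x_1* = 23.04

Utility is quasi-linear in x_2; the FOC for x_1 is 12/√x_1 = p_1/p_2.
Solve: √x_1 = 12·p_2/p_1, so x_1*(p_1,p_2) = (12·p_2/p_1)², and x_2* = (m − p_1·x_1*)/p_2.
Plugging in: x_1* = (12·2.8/7)² = 23.04.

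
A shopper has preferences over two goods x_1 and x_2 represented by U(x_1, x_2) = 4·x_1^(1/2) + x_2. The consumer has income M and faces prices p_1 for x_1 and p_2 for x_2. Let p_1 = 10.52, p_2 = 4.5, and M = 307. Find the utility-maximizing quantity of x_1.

Set MRS = p_1/p_2: 2·x_1^(−1/2) = p_1/p_2.
Solve: √x_1 = 2·p_2/p_1, so x_1*(p_1,p_2) = (2·p_2/p_1)², and x_2* = (M − p_1·x_1*)/p_2.
Plugging in: x_1* = (2·4.5/10.52)² = 0.7319.

x_1* = 0.7319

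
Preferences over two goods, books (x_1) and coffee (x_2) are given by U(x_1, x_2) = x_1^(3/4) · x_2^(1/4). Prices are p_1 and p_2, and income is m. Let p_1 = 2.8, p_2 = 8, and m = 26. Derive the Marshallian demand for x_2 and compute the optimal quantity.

x_2* = 0.8125

MU_x_1/MU_x_2 = (0.75·x_2)/(0.25·x_1); tangency sets this equal to p_1/p_2.
So 0.75·p_2·x_2 = 0.25·p_1·x_1; combined with the budget, a share 0.75 of income goes to x_1.
Demand: x_1*(p_1,p_2,m) = 0.75·m/p_1 and x_2* = 0.25·m/p_2.
At p_1=2.8, p_2=8, m=26: x_2* = 0.25·26/8 = 0.8125.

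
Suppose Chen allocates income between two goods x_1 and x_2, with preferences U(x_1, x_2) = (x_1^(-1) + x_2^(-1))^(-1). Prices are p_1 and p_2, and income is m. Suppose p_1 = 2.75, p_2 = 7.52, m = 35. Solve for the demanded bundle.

x_1* = 4.7961, x_2* = 2.9003

With the ratio pinned down, the budget gives x_1* = m/(p_1 + p_2·(x_2/x_1)) and x_2* = (x_2/x_1)·x_1*.
Numerically x_2/x_1 = 0.604724, so x_1* = 35/(2.75 + 7.52·0.604724) = 4.7961 and x_2* = 0.604724·4.7961 = 2.9003.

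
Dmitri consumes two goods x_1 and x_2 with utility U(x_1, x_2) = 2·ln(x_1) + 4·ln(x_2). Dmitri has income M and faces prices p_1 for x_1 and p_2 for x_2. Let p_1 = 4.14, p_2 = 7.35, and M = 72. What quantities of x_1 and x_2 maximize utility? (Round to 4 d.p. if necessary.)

x_1* = 5.7971, x_2* = 6.5306

Demand: x_1*(p_1,p_2,M) = 1/3·M/p_1 and x_2* = 2/3·M/p_2.
At p_1=4.14, p_2=7.35, M=72: x_1* = 1/3·72/4.14 = 5.7971, x_2* = 6.5306.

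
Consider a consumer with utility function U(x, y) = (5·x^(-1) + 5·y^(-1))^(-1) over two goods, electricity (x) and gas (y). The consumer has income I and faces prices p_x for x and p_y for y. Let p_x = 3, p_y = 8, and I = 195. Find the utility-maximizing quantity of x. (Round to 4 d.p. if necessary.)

x* = 24.6867

MU_x ∝ 5·x^(-2), MU_y ∝ 5·y^(-2), so MRS = (y/x)^(2) = p_x/p_y.
Hence y/x = (p_x/p_y)^(1/(2)), i.e. raised to the 0.5 power.
With the ratio pinned down, the budget gives x* = I/(p_x + p_y·(y/x)) and y* = (y/x)·x*.
Numerically y/x = 0.612372, so x* = 195/(3 + 8·0.612372) = 24.6867.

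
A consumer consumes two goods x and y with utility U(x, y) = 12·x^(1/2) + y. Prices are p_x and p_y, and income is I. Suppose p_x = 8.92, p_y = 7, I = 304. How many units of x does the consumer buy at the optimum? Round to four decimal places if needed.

x* = 22.1702

Utility is quasi-linear in y; the FOC for x is 6/√x = p_x/p_y.
Thus x* = (6·p_y/p_x)² — independent of I — with the rest of income spent on y.
Plugging in: x* = (6·7/8.92)² = 22.1702.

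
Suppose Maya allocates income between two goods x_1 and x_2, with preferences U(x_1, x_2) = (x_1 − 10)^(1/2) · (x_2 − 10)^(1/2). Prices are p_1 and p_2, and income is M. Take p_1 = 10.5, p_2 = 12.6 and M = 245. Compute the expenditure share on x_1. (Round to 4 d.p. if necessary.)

This is Cobb-Douglas in (x_1−10, x_2−10): tangency gives 0.5·p_2·(x_2−10) = 0.5·p_1·(x_1−10).
Substituting into the budget: x_1* = 10 + 0.5·(M − 10·p_1 − 10·p_2)/p_1, and x_2* = 10 + 0.5·(…)/p_2.
Discretionary income = 245 − 10·10.5 − 10·12.6 = 14; x_1* = 10 + 0.5·14/10.5 = 10.6667; x_2* = 10 + 0.5·14/12.6 = 10.5556.
Expenditure on x_1: 10.5·10.6667 = 112; share = 0.4571.

share on x_1 = 0.4571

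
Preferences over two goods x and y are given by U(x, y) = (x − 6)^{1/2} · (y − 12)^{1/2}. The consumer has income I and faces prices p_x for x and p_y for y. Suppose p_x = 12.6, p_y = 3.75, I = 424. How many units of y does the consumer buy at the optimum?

Let x' = x−6, y' = y−12. MRS = y'/x' = p_x/p_y.
After buying the subsistence bundle (6, 12), a share 0.5 of the remaining income goes to x: x* = 6 + 0.5·(I − 6p_x − 12p_y)/p_x.
Discretionary income = 424 − 6·12.6 − 12·3.75 = 303.4; y* = 12 + 0.5·303.4/3.75 = 52.4533.

y* = 52.4533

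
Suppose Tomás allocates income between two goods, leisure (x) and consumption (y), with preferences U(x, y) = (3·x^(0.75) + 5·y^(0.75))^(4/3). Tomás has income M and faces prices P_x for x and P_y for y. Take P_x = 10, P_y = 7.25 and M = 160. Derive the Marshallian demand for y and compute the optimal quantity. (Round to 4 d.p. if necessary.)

y* = 21.0303

With the ratio pinned down, the budget gives x* = M/(P_x + P_y·(y/x)) and y* = (y/x)·x*.
Numerically y/x = 27.928202, so x* = 160/(10 + 7.25·27.928202) = 0.753 and y* = 27.928202·0.753 = 21.0303.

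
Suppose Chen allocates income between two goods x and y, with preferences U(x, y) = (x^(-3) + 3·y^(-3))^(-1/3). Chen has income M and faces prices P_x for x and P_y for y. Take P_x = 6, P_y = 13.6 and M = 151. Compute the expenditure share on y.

MRS = MU_x/MU_y = (1/3)·(y/x)^(4). Set equal to P_x/P_y.
Solve for the ratio: y/x = [3·P_x/P_y]^(0.25).
With the ratio pinned down, the budget gives x* = M/(P_x + P_y·(y/x)) and y* = (y/x)·x*.
Numerically y/x = 1.072589, so x* = 151/(6 + 13.6·1.072589) = 7.3347 and y* = 1.072589·7.3347 = 7.8671.
Expenditure on y: 13.6·7.8671 = 106.9921; share = 0.7086.

share on y = 0.7086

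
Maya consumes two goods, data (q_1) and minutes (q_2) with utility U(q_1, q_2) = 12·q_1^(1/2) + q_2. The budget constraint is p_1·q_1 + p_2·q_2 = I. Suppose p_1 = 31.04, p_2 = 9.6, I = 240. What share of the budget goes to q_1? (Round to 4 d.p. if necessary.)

Plugging in: q_1* = (6·9.6/31.04)² = 3.4435, q_2* = 13.866.
Expenditure on q_1: 31.04·3.4435 = 106.8866; share = 0.4454.

share on q_1 = 0.4454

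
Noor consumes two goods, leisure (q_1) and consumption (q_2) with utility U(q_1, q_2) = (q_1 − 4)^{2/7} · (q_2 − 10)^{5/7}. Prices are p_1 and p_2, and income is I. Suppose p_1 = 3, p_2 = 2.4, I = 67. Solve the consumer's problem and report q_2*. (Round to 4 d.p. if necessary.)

q_2* = 19.2262

Discretionary income = 67 − 4·3 − 10·2.4 = 31; q_2* = 10 + 5/7·31/2.4 = 19.2262.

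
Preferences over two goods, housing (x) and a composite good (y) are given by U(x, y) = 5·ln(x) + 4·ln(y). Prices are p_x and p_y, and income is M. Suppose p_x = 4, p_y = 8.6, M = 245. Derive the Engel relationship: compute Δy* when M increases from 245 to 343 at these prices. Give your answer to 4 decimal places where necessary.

Tangency: MRS = (5/4)·y/x = p_x/p_y.
Rearranging, p_y·y = (4/5)·p_x·x. Substituting into the budget gives p_x·x·(1 + (4/5)) = M.
Demand: x*(p_x,p_y,M) = 5/9·M/p_x and y* = 4/9·M/p_y.
At p_x=4, p_y=8.6, M=245: y* = 4/9·245/8.6 = 12.6615.
At M' = 343: y* = 17.7261. Change: 17.7261 − 12.6615 = 5.0646.

Δy* = 5.0646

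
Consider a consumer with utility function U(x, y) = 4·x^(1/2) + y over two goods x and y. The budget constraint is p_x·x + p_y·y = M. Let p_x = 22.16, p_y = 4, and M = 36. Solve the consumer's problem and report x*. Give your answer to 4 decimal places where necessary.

x* = 0.1303

MU_x = 2/√x, MU_y = 1. Tangency: 2/√x = p_x/p_y.
Solve: √x = 2·p_y/p_x, so x*(p_x,p_y) = (2·p_y/p_x)², and y* = (M − p_x·x*)/p_y.
Plugging in: x* = (2·4/22.16)² = 0.1303.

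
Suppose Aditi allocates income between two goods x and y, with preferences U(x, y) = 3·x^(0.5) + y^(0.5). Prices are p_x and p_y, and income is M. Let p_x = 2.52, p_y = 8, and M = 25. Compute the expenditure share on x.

share on x = 0.9662

From the CES first-order condition, 3·(y/x)^(0.5) = p_x/p_y.
Hence y/x = ((1/3)·p_x/p_y)^(1/(0.5)), i.e. raised to the 2 power.
Substitute y = (y/x)·x into the budget: x* = M/(p_x + p_y·(y/x)).
Numerically y/x = 0.011025, so x* = 25/(2.52 + 8·0.011025) = 9.5852 and y* = 0.011025·9.5852 = 0.1057.
Expenditure on x: 2.52·9.5852 = 24.1546; share = 0.9662.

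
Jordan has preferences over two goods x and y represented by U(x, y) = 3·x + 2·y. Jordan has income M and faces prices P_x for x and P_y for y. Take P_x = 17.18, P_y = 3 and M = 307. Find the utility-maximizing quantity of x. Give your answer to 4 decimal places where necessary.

Linear utility — the consumer picks whichever good has higher MU/price: 3/17.18 = 0.1746 vs 2/3 = 0.6667.
y gives more utility per dollar, so spend all income on y: y* = M/P_y, x* = 0.
Numerically: x* = 0, y* = 102.3333.

x* = 0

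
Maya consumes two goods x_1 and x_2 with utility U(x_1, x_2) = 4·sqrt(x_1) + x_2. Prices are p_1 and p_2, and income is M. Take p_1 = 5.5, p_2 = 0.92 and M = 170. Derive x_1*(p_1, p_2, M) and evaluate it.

Set MRS = p_1/p_2: 2·x_1^(−1/2) = p_1/p_2.
Solve: √x_1 = 2·p_2/p_1, so x_1*(p_1,p_2) = (2·p_2/p_1)², and x_2* = (M − p_1·x_1*)/p_2.
Plugging in: x_1* = (2·0.92/5.5)² = 0.1119.

x_1* = 0.1119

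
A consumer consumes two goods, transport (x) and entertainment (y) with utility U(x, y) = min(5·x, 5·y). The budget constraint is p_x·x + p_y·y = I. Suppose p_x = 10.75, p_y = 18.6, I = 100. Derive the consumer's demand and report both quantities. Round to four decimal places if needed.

x* = 3.4072, y* = 3.4072

Demand: x*(p_x,p_y,I) = 5·I/(5·p_x + 5·p_y), y* = 5·I/(5·p_x + 5·p_y).
Here 5·10.75 + 5·18.6 = 146.75, giving x* = 3.4072 and y* = 3.4072.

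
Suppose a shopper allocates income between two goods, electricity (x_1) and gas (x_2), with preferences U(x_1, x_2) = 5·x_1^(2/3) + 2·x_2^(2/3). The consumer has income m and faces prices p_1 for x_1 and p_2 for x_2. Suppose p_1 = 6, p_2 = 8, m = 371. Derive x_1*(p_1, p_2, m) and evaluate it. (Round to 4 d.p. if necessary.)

From the CES first-order condition, (5/2)·(x_2/x_1)^(1/3) = p_1/p_2.
Solve for the ratio: x_2/x_1 = [(2/5)·p_1/p_2]^(3).
With the ratio pinned down, the budget gives x_1* = m/(p_1 + p_2·(x_2/x_1)) and x_2* = (x_2/x_1)·x_1*.
Numerically x_2/x_1 = 0.027, so x_1* = 371/(6 + 8·0.027) = 59.6847.

x_1* = 59.6847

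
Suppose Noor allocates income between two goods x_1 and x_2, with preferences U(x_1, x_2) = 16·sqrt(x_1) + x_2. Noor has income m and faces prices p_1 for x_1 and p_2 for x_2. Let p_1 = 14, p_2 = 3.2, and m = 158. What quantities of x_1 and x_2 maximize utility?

x_1* = 3.3437, x_2* = 34.7464

Set MRS = p_1/p_2: 8·x_1^(−1/2) = p_1/p_2.
Solve: √x_1 = 8·p_2/p_1, so x_1*(p_1,p_2) = (8·p_2/p_1)², and x_2* = (m − p_1·x_1*)/p_2.
Plugging in: x_1* = (8·3.2/14)² = 3.3437, x_2* = 34.7464.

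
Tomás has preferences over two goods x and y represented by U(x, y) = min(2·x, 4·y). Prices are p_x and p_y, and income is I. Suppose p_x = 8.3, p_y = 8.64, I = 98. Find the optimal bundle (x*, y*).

x* = 7.7655, y* = 3.8827

Leontief preferences: the optimum is at the kink where x/4 = y/2, i.e. y = (1/2)·x.
Budget: p_x·x + p_y·(1/2)·x = I, so (4·p_x + 2·p_y)·x = 4·I.
Demand: x*(p_x,p_y,I) = 4·I/(4·p_x + 2·p_y), y* = 2·I/(4·p_x + 2·p_y).
Here 4·8.3 + 2·8.64 = 50.48, giving x* = 7.7655 and y* = 3.8827.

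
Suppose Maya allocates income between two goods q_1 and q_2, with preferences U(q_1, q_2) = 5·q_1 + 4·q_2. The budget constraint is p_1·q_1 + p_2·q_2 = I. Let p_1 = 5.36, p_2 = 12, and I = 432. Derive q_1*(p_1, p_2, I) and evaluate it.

Perfect substitutes: compare marginal utility per dollar. 5/p_1 vs 4/p_2 → 0.9328 vs 0.3333.
q_1 gives more utility per dollar, so spend all income on q_1: q_1* = I/p_1, q_2* = 0.
Numerically: q_1* = 80.597, q_2* = 0.

q_1* = 80.597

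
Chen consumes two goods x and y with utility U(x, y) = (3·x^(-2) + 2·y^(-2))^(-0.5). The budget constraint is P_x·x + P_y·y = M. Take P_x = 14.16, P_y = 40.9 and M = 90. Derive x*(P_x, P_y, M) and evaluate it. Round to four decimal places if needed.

From the CES first-order condition, (3/2)·(y/x)^(3) = P_x/P_y.
Hence y/x = ((2/3)·P_x/P_y)^(1/(3)), i.e. raised to the 1/3 power.
With the ratio pinned down, the budget gives x* = M/(P_x + P_y·(y/x)) and y* = (y/x)·x*.
Numerically y/x = 0.613408, so x* = 90/(14.16 + 40.9·0.613408) = 2.2931.

x* = 2.2931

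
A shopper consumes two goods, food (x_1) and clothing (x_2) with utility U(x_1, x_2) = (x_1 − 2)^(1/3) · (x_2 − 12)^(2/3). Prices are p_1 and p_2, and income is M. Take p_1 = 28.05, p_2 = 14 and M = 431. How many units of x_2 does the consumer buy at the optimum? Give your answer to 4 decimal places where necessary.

x_2* = 21.8524

Discretionary income = 431 − 2·28.05 − 12·14 = 206.9; x_2* = 12 + 2/3·206.9/14 = 21.8524.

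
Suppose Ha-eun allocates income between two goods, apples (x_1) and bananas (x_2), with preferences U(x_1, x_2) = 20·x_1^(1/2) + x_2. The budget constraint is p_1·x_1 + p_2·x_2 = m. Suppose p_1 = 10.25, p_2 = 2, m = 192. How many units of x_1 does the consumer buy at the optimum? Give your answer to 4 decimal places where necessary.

x_1* = 3.8073

MU_x_1 = 10/√x_1, MU_x_2 = 1. Tangency: 10/√x_1 = p_1/p_2.
Thus x_1* = (10·p_2/p_1)² — independent of m — with the rest of income spent on x_2.
Plugging in: x_1* = (10·2/10.25)² = 3.8073.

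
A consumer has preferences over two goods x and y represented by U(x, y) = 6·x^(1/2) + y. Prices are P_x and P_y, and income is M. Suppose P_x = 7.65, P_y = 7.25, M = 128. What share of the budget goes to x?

MU_x = 3/√x, MU_y = 1. Tangency: 3/√x = P_x/P_y.
Thus x* = (3·P_y/P_x)² — independent of M — with the rest of income spent on y.
Plugging in: x* = (3·7.25/7.65)² = 8.0834, y* = 9.1258.
Expenditure on x: 7.65·8.0834 = 61.8382; share = 0.4831.

share on x = 0.4831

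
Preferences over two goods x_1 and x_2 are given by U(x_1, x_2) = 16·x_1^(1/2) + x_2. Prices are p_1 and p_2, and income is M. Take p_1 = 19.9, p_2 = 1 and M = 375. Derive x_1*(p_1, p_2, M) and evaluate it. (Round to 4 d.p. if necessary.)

x_1* = 0.1616

Set MRS = p_1/p_2: 8·x_1^(−1/2) = p_1/p_2.
Solve: √x_1 = 8·p_2/p_1, so x_1*(p_1,p_2) = (8·p_2/p_1)², and x_2* = (M − p_1·x_1*)/p_2.
Plugging in: x_1* = (8·1/19.9)² = 0.1616.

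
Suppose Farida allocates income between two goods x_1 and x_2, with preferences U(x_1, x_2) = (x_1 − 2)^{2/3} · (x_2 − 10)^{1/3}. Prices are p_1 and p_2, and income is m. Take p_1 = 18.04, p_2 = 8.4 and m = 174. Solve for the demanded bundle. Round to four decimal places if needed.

This is Cobb-Douglas in (x_1−2, x_2−10): tangency gives 2/3·p_2·(x_2−10) = 1/3·p_1·(x_1−2).
Substituting into the budget: x_1* = 2 + 2/3·(m − 2·p_1 − 10·p_2)/p_1, and x_2* = 10 + 1/3·(…)/p_2.
Discretionary income = 174 − 2·18.04 − 10·8.4 = 53.92; x_1* = 2 + 2/3·53.92/18.04 = 3.9926; x_2* = 10 + 1/3·53.92/8.4 = 12.1397.

x_1* = 3.9926, x_2* = 12.1397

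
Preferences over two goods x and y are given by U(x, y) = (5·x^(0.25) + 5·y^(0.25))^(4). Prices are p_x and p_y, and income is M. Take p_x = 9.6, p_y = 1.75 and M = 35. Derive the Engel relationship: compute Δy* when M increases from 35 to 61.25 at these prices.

Δy* = 9.5724

With the ratio pinned down, the budget gives x* = M/(p_x + p_y·(y/x)) and y* = (y/x)·x*.
Numerically y/x = 9.67485, so x* = 35/(9.6 + 1.75·9.67485) = 1.3192 and y* = 9.67485·1.3192 = 12.7632.
At M' = 61.25: y* = 22.3356. Change: 22.3356 − 12.7632 = 9.5724.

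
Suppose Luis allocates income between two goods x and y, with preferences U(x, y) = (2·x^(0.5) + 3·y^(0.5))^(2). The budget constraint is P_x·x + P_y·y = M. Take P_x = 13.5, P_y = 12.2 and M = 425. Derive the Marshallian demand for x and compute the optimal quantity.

With the ratio pinned down, the budget gives x* = M/(P_x + P_y·(y/x)) and y* = (y/x)·x*.
Numerically y/x = 2.755056, so x* = 425/(13.5 + 12.2·2.755056) = 9.0211.

x* = 9.0211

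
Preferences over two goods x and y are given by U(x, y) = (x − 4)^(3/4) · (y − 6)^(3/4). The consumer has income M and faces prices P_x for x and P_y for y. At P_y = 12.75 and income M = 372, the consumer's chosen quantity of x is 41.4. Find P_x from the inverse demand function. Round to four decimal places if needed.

P_x = 3.75

Let x' = x−4, y' = y−6. MRS = y'/x' = P_x/P_y.
Substituting into the budget: x* = 4 + 0.5·(M − 4·P_x − 6·P_y)/P_x, and y* = 6 + 0.5·(…)/P_y.
Set x* = 41.4 in the demand function and solve for P_x: P_x = 3.75.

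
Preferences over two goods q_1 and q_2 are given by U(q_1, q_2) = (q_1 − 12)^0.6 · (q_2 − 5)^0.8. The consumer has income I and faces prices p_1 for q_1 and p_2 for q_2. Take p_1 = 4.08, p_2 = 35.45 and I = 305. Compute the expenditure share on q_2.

Let q_1' = q_1−12, q_2' = q_2−5. MRS = (3/4)·q_2'/q_1' = p_1/p_2.
Substituting into the budget: q_1* = 12 + 3/7·(I − 12·p_1 − 5·p_2)/p_1, and q_2* = 5 + 4/7·(…)/p_2.
Discretionary income = 305 − 12·4.08 − 5·35.45 = 78.79; q_1* = 12 + 3/7·78.79/4.08 = 20.2763; q_2* = 5 + 4/7·78.79/35.45 = 6.27.
Expenditure on q_2: 35.45·6.27 = 222.2729; share = 0.7288.

share on q_2 = 0.7288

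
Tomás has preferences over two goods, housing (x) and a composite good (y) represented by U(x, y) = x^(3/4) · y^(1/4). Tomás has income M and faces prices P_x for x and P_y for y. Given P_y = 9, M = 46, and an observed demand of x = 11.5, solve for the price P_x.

MU_x/MU_y = (0.75·y)/(0.25·x); tangency sets this equal to P_x/P_y.
Rearranging, P_y·y = (1/3)·P_x·x. Substituting into the budget gives P_x·x·(1 + (1/3)) = M.
Demand: x*(P_x,P_y,M) = 0.75·M/P_x and y* = 0.25·M/P_y.
Set x* = 11.5 in the demand function and solve for P_x: P_x = 3.

P_x = 3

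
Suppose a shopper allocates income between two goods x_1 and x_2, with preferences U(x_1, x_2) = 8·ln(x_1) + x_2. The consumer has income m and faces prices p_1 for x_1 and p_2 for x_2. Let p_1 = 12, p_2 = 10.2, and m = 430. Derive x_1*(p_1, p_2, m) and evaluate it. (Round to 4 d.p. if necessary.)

x_1* = 6.8

So x_1*(p_1,p_2) = 8·p_2/p_1, independent of income; and x_2* = (m − 8·p_2)/p_2.
At the given prices: x_1* = 8·10.2/12 = 6.8.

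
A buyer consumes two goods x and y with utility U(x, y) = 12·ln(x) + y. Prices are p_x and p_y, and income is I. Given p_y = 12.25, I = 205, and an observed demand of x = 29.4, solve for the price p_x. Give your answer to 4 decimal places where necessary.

MU_x = 12/x, MU_y = 1. Tangency: 12/x = p_x/p_y.
So x*(p_x,p_y) = 12·p_y/p_x, independent of income; and y* = (I − 12·p_y)/p_y.
Set x* = 29.4 in the demand function and solve for p_x: p_x = 5.

p_x = 5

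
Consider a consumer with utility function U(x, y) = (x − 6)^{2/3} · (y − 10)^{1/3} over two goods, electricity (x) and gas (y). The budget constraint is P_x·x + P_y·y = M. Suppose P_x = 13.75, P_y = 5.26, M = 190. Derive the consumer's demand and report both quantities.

This is Cobb-Douglas in (x−6, y−10): tangency gives 2/3·P_y·(y−10) = 1/3·P_x·(x−6).
Substituting into the budget: x* = 6 + 2/3·(M − 6·P_x − 10·P_y)/P_x, and y* = 10 + 1/3·(…)/P_y.
Discretionary income = 190 − 6·13.75 − 10·5.26 = 54.9; x* = 6 + 2/3·54.9/13.75 = 8.6618; y* = 10 + 1/3·54.9/5.26 = 13.4791.

x* = 8.6618, y* = 13.4791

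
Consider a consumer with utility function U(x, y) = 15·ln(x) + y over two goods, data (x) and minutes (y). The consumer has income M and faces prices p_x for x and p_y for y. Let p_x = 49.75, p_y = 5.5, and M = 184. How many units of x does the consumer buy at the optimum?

MU_x = 15/x, MU_y = 1. Tangency: 15/x = p_x/p_y.
So x*(p_x,p_y) = 15·p_y/p_x, independent of income; and y* = (M − 15·p_y)/p_y.
At the given prices: x* = 15·5.5/49.75 = 1.6583.

x* = 1.6583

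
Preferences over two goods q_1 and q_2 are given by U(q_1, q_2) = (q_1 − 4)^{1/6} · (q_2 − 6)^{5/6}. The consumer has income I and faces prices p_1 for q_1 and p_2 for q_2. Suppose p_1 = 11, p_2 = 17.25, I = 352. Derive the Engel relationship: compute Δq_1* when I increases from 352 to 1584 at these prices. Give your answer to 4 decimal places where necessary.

Δq_1* = 18.6667

This is Cobb-Douglas in (q_1−4, q_2−6): tangency gives 1/6·p_2·(q_2−6) = 5/6·p_1·(q_1−4).
Substituting into the budget: q_1* = 4 + 1/6·(I − 4·p_1 − 6·p_2)/p_1, and q_2* = 6 + 5/6·(…)/p_2.
Discretionary income = 352 − 4·11 − 6·17.25 = 204.5; q_1* = 4 + 1/6·204.5/11 = 7.0985.
At I' = 1584: q_1* = 25.7652. Change: 25.7652 − 7.0985 = 18.6667.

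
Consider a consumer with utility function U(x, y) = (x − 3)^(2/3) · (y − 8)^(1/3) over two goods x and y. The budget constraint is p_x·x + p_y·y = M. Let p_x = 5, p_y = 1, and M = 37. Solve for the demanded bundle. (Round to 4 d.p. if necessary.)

This is Cobb-Douglas in (x−3, y−8): tangency gives 2/3·p_y·(y−8) = 1/3·p_x·(x−3).
After buying the subsistence bundle (3, 8), a share 2/3 of the remaining income goes to x: x* = 3 + 2/3·(M − 3p_x − 8p_y)/p_x.
Discretionary income = 37 − 3·5 − 8·1 = 14; x* = 3 + 2/3·14/5 = 4.8667; y* = 8 + 1/3·14/1 = 12.6667.

x* = 4.8667, y* = 12.6667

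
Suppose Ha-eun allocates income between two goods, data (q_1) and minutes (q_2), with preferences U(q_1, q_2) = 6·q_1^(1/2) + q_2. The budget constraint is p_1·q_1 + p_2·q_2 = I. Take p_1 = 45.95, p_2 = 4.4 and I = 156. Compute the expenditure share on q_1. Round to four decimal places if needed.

Plugging in: q_1* = (3·4.4/45.95)² = 0.0825, q_2* = 34.5927.
Expenditure on q_1: 45.95·0.0825 = 3.7919; share = 0.0243.

share on q_1 = 0.0243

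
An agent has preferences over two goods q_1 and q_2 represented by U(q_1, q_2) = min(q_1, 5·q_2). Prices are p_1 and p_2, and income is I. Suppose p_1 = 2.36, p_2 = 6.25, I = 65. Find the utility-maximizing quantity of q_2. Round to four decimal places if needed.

q_2* = 3.6011

With perfect complements, no substitution: consume in ratio q_1:q_2 = 5:1.
Budget: p_1·q_1 + p_2·(1/5)·q_1 = I, so (5·p_1 + p_2)·q_1 = 5·I.
Demand: q_1*(p_1,p_2,I) = 5·I/(5·p_1 + p_2), q_2* = I/(5·p_1 + p_2).
Here 5·2.36 + 6.25 = 18.05, giving q_2* = 3.6011.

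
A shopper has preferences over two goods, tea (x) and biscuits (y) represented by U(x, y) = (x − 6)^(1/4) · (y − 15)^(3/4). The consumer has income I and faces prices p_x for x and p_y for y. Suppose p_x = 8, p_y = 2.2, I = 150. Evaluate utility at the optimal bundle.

After buying the subsistence bundle (6, 15), a share 0.25 of the remaining income goes to x: x* = 6 + 0.25·(I − 6p_x − 15p_y)/p_x.
Discretionary income = 150 − 6·8 − 15·2.2 = 69; x* = 6 + 0.25·69/8 = 8.1562; y* = 15 + 0.75·69/2.2 = 38.5227.
Utility at the optimum: U(8.1562, 38.5227) = 12.9432.

V = 12.9432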